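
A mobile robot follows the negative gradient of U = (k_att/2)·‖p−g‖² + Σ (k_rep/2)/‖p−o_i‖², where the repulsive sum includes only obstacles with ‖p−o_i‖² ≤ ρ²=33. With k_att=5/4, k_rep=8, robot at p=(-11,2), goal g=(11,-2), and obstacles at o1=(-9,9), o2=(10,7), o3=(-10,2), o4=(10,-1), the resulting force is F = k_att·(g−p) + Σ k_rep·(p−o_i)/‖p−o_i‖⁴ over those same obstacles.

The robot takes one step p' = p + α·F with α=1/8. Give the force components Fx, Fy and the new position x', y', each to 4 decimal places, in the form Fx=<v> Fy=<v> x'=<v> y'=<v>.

F_att = 5/4·(g−p) = 5/4·(22,-4) = (27.5000,-5.0000)
o1: d²=53 > ρ²=33 → inactive
o2: d²=466 > ρ²=33 → inactive
o3: d²=1 ≤ ρ²=33; F_rep = 8·(-1,0)/1² = (-8.0000,0.0000)
o4: d²=450 > ρ²=33 → inactive
F = F_att + ΣF_rep = (19.5000,-5.0000)
p' = p + 1/8·F = (-8.5625,1.3750)

Fx=19.5000 Fy=-5.0000 x'=-8.5625 y'=1.3750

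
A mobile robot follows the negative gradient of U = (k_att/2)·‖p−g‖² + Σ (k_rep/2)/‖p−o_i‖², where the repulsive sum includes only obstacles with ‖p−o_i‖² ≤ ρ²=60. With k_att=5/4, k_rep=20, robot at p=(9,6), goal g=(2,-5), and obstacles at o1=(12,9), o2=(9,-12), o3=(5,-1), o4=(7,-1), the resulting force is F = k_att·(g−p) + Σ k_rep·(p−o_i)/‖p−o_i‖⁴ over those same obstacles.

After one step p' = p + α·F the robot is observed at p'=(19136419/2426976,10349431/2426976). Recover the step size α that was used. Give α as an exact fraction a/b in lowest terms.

F_att = 5/4·(g−p) = 5/4·(-7,-11) = (-8.7500,-13.7500)
o1: d²=18 ≤ ρ²=60; F_rep = 20·(-3,-3)/18² = (-0.1852,-0.1852)
o2: d²=324 > ρ²=60 → inactive
o3: d²=65 > ρ²=60 → inactive
o4: d²=53 ≤ ρ²=60; F_rep = 20·(2,7)/53² = (0.0142,0.0498)
F = F_att + ΣF_rep = (-8.9209,-13.8853)
Δp = p'−p = (-1.1151,-1.7357); α = Δx/Fx = (-2706365/2426976) / (-2706365/303372) = 1/8
check: Δy/Fy = (-4212425/2426976) / (-4212425/303372) = 1/8 ✓

α = 1/8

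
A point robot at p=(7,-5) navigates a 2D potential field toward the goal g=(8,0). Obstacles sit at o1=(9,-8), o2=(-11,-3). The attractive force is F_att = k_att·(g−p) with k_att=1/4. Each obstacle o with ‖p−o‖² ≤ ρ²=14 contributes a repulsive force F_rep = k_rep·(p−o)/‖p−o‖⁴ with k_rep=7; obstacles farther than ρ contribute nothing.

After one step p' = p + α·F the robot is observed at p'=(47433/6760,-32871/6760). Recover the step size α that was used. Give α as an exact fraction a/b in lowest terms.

F_att = 1/4·(g−p) = 1/4·(1,5) = (0.2500,1.2500)
o1: d²=13 ≤ ρ²=14; F_rep = 7·(-2,3)/13² = (-0.0828,0.1243)
o2: d²=328 > ρ²=14 → inactive
F = F_att + ΣF_rep = (0.1672,1.3743)
Δp = p'−p = (0.0167,0.1374); α = Δx/Fx = (113/6760) / (113/676) = 1/10
check: Δy/Fy = (929/6760) / (929/676) = 1/10 ✓

α = 1/10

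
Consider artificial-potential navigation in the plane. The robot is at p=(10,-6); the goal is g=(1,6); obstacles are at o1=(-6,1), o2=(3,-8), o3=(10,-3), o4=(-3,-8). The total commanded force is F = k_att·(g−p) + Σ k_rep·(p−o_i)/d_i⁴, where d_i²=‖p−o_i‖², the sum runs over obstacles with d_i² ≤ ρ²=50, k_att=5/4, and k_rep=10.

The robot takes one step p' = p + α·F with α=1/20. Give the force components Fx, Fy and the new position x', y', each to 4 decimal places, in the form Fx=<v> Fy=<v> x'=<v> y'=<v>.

Fx=-11.2500 Fy=14.6296 x'=9.4375 y'=-5.2685

F_att = 5/4·(g−p) = 5/4·(-9,12) = (-11.2500,15.0000)
o1: d²=305 > ρ²=50 → inactive
o2: d²=53 > ρ²=50 → inactive
o3: d²=9 ≤ ρ²=50; F_rep = 10·(0,-3)/9² = (0.0000,-0.3704)
o4: d²=173 > ρ²=50 → inactive
F = F_att + ΣF_rep = (-11.2500,14.6296)
p' = p + 1/20·F = (9.4375,-5.2685)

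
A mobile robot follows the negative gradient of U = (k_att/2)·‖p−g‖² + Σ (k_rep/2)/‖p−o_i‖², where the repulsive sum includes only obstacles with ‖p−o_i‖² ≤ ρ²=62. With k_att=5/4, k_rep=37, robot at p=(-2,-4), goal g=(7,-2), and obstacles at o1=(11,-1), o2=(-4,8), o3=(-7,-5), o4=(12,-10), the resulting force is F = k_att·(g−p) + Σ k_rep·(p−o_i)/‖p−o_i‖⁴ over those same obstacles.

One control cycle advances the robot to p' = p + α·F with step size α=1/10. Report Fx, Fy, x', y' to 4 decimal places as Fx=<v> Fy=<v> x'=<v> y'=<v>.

F_att = 5/4·(g−p) = 5/4·(9,2) = (11.2500,2.5000)
o1: d²=178 > ρ²=62 → inactive
o2: d²=148 > ρ²=62 → inactive
o3: d²=26 ≤ ρ²=62; F_rep = 37·(5,1)/26² = (0.2737,0.0547)
o4: d²=232 > ρ²=62 → inactive
F = F_att + ΣF_rep = (11.5237,2.5547)
p' = p + 1/10·F = (-0.8476,-3.7445)

Fx=11.5237 Fy=2.5547 x'=-0.8476 y'=-3.7445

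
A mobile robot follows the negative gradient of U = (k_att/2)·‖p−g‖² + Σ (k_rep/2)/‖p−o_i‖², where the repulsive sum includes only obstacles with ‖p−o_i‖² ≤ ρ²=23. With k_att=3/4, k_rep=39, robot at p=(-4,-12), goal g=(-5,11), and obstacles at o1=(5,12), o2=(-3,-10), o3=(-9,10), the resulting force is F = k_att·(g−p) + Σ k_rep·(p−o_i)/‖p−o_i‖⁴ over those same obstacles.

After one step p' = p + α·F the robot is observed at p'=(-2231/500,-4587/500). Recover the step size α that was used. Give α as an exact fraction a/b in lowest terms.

α = 1/5

F_att = 3/4·(g−p) = 3/4·(-1,23) = (-0.7500,17.2500)
o1: d²=657 > ρ²=23 → inactive
o2: d²=5 ≤ ρ²=23; F_rep = 39·(-1,-2)/5² = (-1.5600,-3.1200)
o3: d²=509 > ρ²=23 → inactive
F = F_att + ΣF_rep = (-2.3100,14.1300)
Δp = p'−p = (-0.4620,2.8260); α = Δx/Fx = (-231/500) / (-231/100) = 1/5
check: Δy/Fy = (1413/500) / (1413/100) = 1/5 ✓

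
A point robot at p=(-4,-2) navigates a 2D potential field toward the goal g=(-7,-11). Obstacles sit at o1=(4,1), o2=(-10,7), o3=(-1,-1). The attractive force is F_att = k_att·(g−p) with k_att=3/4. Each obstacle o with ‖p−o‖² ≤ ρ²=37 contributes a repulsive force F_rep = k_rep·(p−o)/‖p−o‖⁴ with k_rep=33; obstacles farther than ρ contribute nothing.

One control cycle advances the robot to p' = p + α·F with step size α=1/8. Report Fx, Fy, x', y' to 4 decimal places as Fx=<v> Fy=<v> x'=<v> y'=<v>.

F_att = 3/4·(g−p) = 3/4·(-3,-9) = (-2.2500,-6.7500)
o1: d²=73 > ρ²=37 → inactive
o2: d²=117 > ρ²=37 → inactive
o3: d²=10 ≤ ρ²=37; F_rep = 33·(-3,-1)/10² = (-0.9900,-0.3300)
F = F_att + ΣF_rep = (-3.2400,-7.0800)
p' = p + 1/8·F = (-4.4050,-2.8850)

Fx=-3.2400 Fy=-7.0800 x'=-4.4050 y'=-2.8850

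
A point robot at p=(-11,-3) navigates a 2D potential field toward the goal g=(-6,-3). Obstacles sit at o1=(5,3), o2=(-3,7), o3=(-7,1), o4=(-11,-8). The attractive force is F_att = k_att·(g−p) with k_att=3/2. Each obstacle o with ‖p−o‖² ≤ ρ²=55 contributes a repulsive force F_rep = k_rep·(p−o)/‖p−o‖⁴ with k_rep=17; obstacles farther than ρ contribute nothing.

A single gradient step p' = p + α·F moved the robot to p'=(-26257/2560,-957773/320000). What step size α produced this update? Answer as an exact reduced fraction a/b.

α = 1/10

F_att = 3/2·(g−p) = 3/2·(5,0) = (7.5000,0.0000)
o1: d²=292 > ρ²=55 → inactive
o2: d²=164 > ρ²=55 → inactive
o3: d²=32 ≤ ρ²=55; F_rep = 17·(-4,-4)/32² = (-0.0664,-0.0664)
o4: d²=25 ≤ ρ²=55; F_rep = 17·(0,5)/25² = (0.0000,0.1360)
F = F_att + ΣF_rep = (7.4336,0.0696)
Δp = p'−p = (0.7434,0.0070); α = Δx/Fx = (1903/2560) / (1903/256) = 1/10
check: Δy/Fy = (2227/320000) / (2227/32000) = 1/10 ✓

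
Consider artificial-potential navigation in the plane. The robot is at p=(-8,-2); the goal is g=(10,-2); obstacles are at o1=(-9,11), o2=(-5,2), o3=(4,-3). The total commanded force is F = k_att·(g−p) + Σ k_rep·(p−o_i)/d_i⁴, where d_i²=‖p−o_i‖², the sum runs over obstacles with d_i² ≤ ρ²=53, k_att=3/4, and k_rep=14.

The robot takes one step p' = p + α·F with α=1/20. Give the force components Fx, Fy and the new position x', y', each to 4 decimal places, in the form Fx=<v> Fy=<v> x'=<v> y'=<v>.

Fx=13.4328 Fy=-0.0896 x'=-7.3284 y'=-2.0045

F_att = 3/4·(g−p) = 3/4·(18,0) = (13.5000,0.0000)
o1: d²=170 > ρ²=53 → inactive
o2: d²=25 ≤ ρ²=53; F_rep = 14·(-3,-4)/25² = (-0.0672,-0.0896)
o3: d²=145 > ρ²=53 → inactive
F = F_att + ΣF_rep = (13.4328,-0.0896)
p' = p + 1/20·F = (-7.3284,-2.0045)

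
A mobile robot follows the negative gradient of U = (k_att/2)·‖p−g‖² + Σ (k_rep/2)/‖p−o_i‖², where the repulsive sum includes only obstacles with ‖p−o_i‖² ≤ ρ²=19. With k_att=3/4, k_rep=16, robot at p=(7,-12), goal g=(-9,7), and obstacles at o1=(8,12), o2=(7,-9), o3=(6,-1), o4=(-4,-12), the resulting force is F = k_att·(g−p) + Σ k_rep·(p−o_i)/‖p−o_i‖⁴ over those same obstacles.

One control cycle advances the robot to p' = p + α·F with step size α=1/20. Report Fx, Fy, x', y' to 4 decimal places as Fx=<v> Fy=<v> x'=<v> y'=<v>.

Fx=-12.0000 Fy=13.6574 x'=6.4000 y'=-11.3171

F_att = 3/4·(g−p) = 3/4·(-16,19) = (-12.0000,14.2500)
o1: d²=577 > ρ²=19 → inactive
o2: d²=9 ≤ ρ²=19; F_rep = 16·(0,-3)/9² = (0.0000,-0.5926)
o3: d²=122 > ρ²=19 → inactive
o4: d²=121 > ρ²=19 → inactive
F = F_att + ΣF_rep = (-12.0000,13.6574)
p' = p + 1/20·F = (6.4000,-11.3171)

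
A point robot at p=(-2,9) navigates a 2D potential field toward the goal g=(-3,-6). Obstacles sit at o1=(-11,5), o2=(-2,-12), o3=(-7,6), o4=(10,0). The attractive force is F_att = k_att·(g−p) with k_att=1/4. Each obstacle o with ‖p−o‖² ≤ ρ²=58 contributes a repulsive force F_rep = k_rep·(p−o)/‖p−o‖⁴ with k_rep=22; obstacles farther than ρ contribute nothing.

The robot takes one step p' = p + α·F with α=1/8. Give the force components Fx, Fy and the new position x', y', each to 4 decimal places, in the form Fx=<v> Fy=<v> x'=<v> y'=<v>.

Fx=-0.1548 Fy=-3.6929 x'=-2.0194 y'=8.5384

F_att = 1/4·(g−p) = 1/4·(-1,-15) = (-0.2500,-3.7500)
o1: d²=97 > ρ²=58 → inactive
o2: d²=441 > ρ²=58 → inactive
o3: d²=34 ≤ ρ²=58; F_rep = 22·(5,3)/34² = (0.0952,0.0571)
o4: d²=225 > ρ²=58 → inactive
F = F_att + ΣF_rep = (-0.1548,-3.6929)
p' = p + 1/8·F = (-2.0194,8.5384)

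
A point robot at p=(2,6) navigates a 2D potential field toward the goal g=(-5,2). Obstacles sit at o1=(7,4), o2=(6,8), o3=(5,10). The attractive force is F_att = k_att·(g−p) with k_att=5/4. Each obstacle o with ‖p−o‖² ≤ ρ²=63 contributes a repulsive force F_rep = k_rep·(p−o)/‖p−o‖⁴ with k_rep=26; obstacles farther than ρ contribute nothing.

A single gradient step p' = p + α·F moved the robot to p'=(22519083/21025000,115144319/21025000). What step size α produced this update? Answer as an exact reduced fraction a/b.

F_att = 5/4·(g−p) = 5/4·(-7,-4) = (-8.7500,-5.0000)
o1: d²=29 ≤ ρ²=63; F_rep = 26·(-5,2)/29² = (-0.1546,0.0618)
o2: d²=20 ≤ ρ²=63; F_rep = 26·(-4,-2)/20² = (-0.2600,-0.1300)
o3: d²=25 ≤ ρ²=63; F_rep = 26·(-3,-4)/25² = (-0.1248,-0.1664)
F = F_att + ΣF_rep = (-9.2894,-5.2346)
Δp = p'−p = (-0.9289,-0.5235); α = Δx/Fx = (-19530917/21025000) / (-19530917/2102500) = 1/10
check: Δy/Fy = (-11005681/21025000) / (-11005681/2102500) = 1/10 ✓

α = 1/10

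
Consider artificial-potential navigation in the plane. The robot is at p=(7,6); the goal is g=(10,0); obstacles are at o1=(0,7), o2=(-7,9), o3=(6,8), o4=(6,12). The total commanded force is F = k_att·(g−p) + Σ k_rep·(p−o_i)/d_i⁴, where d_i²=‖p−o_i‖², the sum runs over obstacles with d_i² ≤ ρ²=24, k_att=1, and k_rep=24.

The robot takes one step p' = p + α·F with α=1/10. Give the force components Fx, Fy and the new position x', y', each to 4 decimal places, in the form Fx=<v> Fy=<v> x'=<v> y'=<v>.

Fx=3.9600 Fy=-7.9200 x'=7.3960 y'=5.2080

F_att = 1·(g−p) = 1·(3,-6) = (3.0000,-6.0000)
o1: d²=50 > ρ²=24 → inactive
o2: d²=205 > ρ²=24 → inactive
o3: d²=5 ≤ ρ²=24; F_rep = 24·(1,-2)/5² = (0.9600,-1.9200)
o4: d²=37 > ρ²=24 → inactive
F = F_att + ΣF_rep = (3.9600,-7.9200)
p' = p + 1/10·F = (7.3960,5.2080)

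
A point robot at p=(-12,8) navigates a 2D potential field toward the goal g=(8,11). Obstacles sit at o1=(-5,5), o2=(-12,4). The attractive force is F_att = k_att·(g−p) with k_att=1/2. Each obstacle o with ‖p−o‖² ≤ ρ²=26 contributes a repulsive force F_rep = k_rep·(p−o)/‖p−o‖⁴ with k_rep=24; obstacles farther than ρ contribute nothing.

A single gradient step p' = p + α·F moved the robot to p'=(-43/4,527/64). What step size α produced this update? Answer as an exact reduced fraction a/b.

α = 1/8

F_att = 1/2·(g−p) = 1/2·(20,3) = (10.0000,1.5000)
o1: d²=58 > ρ²=26 → inactive
o2: d²=16 ≤ ρ²=26; F_rep = 24·(0,4)/16² = (0.0000,0.3750)
F = F_att + ΣF_rep = (10.0000,1.8750)
Δp = p'−p = (1.2500,0.2344); α = Δx/Fx = (5/4) / (10) = 1/8
check: Δy/Fy = (15/64) / (15/8) = 1/8 ✓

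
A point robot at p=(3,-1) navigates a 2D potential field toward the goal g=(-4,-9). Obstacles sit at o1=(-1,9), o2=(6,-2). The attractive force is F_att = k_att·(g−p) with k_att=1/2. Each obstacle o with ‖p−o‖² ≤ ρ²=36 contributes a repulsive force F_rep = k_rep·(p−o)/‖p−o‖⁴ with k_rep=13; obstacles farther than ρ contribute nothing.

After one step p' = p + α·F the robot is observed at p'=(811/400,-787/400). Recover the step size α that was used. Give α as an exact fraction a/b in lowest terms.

α = 1/4

F_att = 1/2·(g−p) = 1/2·(-7,-8) = (-3.5000,-4.0000)
o1: d²=116 > ρ²=36 → inactive
o2: d²=10 ≤ ρ²=36; F_rep = 13·(-3,1)/10² = (-0.3900,0.1300)
F = F_att + ΣF_rep = (-3.8900,-3.8700)
Δp = p'−p = (-0.9725,-0.9675); α = Δx/Fx = (-389/400) / (-389/100) = 1/4
check: Δy/Fy = (-387/400) / (-387/100) = 1/4 ✓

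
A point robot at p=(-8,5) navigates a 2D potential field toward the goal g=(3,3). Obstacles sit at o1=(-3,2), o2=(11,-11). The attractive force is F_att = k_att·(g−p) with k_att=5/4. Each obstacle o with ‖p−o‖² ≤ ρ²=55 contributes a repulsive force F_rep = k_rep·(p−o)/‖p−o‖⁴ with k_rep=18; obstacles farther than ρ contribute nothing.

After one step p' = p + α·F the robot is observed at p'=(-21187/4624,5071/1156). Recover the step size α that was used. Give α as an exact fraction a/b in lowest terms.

α = 1/4

F_att = 5/4·(g−p) = 5/4·(11,-2) = (13.7500,-2.5000)
o1: d²=34 ≤ ρ²=55; F_rep = 18·(-5,3)/34² = (-0.0779,0.0467)
o2: d²=617 > ρ²=55 → inactive
F = F_att + ΣF_rep = (13.6721,-2.4533)
Δp = p'−p = (3.4180,-0.6133); α = Δx/Fx = (15805/4624) / (15805/1156) = 1/4
check: Δy/Fy = (-709/1156) / (-709/289) = 1/4 ✓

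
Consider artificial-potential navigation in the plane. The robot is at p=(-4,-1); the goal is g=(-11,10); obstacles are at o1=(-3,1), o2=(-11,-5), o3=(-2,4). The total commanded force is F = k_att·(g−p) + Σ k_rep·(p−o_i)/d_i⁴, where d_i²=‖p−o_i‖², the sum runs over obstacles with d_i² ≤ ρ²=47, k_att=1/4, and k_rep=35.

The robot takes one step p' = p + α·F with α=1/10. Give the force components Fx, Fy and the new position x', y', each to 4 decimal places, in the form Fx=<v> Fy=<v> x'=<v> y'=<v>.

F_att = 1/4·(g−p) = 1/4·(-7,11) = (-1.7500,2.7500)
o1: d²=5 ≤ ρ²=47; F_rep = 35·(-1,-2)/5² = (-1.4000,-2.8000)
o2: d²=65 > ρ²=47 → inactive
o3: d²=29 ≤ ρ²=47; F_rep = 35·(-2,-5)/29² = (-0.0832,-0.2081)
F = F_att + ΣF_rep = (-3.2332,-0.2581)
p' = p + 1/10·F = (-4.3233,-1.0258)

Fx=-3.2332 Fy=-0.2581 x'=-4.3233 y'=-1.0258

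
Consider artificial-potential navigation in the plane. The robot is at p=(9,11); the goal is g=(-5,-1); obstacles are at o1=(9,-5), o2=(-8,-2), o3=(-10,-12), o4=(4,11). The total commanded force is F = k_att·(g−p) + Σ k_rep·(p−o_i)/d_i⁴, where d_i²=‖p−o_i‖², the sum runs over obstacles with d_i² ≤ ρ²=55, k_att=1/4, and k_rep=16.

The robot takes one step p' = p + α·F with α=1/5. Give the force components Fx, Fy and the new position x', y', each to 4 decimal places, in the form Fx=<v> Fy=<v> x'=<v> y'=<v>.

F_att = 1/4·(g−p) = 1/4·(-14,-12) = (-3.5000,-3.0000)
o1: d²=256 > ρ²=55 → inactive
o2: d²=458 > ρ²=55 → inactive
o3: d²=890 > ρ²=55 → inactive
o4: d²=25 ≤ ρ²=55; F_rep = 16·(5,0)/25² = (0.1280,0.0000)
F = F_att + ΣF_rep = (-3.3720,-3.0000)
p' = p + 1/5·F = (8.3256,10.4000)

Fx=-3.3720 Fy=-3.0000 x'=8.3256 y'=10.4000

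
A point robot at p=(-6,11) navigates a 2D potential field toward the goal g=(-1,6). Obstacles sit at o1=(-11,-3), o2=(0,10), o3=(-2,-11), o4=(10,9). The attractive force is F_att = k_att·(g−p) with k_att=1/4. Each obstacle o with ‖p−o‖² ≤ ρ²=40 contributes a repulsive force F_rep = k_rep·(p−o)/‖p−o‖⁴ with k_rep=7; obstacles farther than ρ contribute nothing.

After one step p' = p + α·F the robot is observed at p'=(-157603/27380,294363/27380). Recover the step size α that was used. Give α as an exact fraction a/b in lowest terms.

F_att = 1/4·(g−p) = 1/4·(5,-5) = (1.2500,-1.2500)
o1: d²=221 > ρ²=40 → inactive
o2: d²=37 ≤ ρ²=40; F_rep = 7·(-6,1)/37² = (-0.0307,0.0051)
o3: d²=500 > ρ²=40 → inactive
o4: d²=260 > ρ²=40 → inactive
F = F_att + ΣF_rep = (1.2193,-1.2449)
Δp = p'−p = (0.2439,-0.2490); α = Δx/Fx = (6677/27380) / (6677/5476) = 1/5
check: Δy/Fy = (-6817/27380) / (-6817/5476) = 1/5 ✓

α = 1/5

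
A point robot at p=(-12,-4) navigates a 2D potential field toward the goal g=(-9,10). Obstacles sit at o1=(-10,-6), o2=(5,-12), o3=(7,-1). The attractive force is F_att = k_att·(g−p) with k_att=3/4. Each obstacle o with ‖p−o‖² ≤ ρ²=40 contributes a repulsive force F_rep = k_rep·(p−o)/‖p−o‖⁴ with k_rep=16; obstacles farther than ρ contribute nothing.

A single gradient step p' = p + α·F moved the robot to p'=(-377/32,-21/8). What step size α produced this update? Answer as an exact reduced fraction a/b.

α = 1/8

F_att = 3/4·(g−p) = 3/4·(3,14) = (2.2500,10.5000)
o1: d²=8 ≤ ρ²=40; F_rep = 16·(-2,2)/8² = (-0.5000,0.5000)
o2: d²=353 > ρ²=40 → inactive
o3: d²=370 > ρ²=40 → inactive
F = F_att + ΣF_rep = (1.7500,11.0000)
Δp = p'−p = (0.2188,1.3750); α = Δx/Fx = (7/32) / (7/4) = 1/8
check: Δy/Fy = (11/8) / (11) = 1/8 ✓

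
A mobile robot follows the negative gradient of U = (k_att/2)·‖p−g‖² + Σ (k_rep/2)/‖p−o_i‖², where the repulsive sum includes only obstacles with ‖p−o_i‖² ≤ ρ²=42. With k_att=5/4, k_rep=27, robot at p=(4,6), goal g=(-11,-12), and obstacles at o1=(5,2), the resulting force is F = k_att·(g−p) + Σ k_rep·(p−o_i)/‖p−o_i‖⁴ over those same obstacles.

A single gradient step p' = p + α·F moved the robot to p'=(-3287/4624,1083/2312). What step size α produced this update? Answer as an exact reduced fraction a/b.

F_att = 5/4·(g−p) = 5/4·(-15,-18) = (-18.7500,-22.5000)
o1: d²=17 ≤ ρ²=42; F_rep = 27·(-1,4)/17² = (-0.0934,0.3737)
F = F_att + ΣF_rep = (-18.8434,-22.1263)
Δp = p'−p = (-4.7109,-5.5316); α = Δx/Fx = (-21783/4624) / (-21783/1156) = 1/4
check: Δy/Fy = (-12789/2312) / (-12789/578) = 1/4 ✓

α = 1/4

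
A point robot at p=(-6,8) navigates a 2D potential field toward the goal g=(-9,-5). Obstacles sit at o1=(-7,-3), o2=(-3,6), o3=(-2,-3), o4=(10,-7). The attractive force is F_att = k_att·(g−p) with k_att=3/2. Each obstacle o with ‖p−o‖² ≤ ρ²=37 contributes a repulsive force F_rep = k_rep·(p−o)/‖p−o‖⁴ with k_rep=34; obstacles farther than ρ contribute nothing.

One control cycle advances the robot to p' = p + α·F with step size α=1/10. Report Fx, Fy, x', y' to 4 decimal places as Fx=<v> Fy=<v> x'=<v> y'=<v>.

Fx=-5.1036 Fy=-19.0976 x'=-6.5104 y'=6.0902

F_att = 3/2·(g−p) = 3/2·(-3,-13) = (-4.5000,-19.5000)
o1: d²=122 > ρ²=37 → inactive
o2: d²=13 ≤ ρ²=37; F_rep = 34·(-3,2)/13² = (-0.6036,0.4024)
o3: d²=137 > ρ²=37 → inactive
o4: d²=481 > ρ²=37 → inactive
F = F_att + ΣF_rep = (-5.1036,-19.0976)
p' = p + 1/10·F = (-6.5104,6.0902)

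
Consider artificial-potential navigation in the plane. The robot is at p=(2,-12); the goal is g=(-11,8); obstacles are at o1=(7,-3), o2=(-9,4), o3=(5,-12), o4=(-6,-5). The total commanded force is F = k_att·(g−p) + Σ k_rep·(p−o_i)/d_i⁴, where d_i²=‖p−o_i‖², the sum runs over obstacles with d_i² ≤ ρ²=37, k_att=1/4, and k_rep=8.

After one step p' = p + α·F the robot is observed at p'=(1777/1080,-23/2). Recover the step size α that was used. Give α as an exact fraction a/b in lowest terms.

α = 1/10

F_att = 1/4·(g−p) = 1/4·(-13,20) = (-3.2500,5.0000)
o1: d²=106 > ρ²=37 → inactive
o2: d²=377 > ρ²=37 → inactive
o3: d²=9 ≤ ρ²=37; F_rep = 8·(-3,0)/9² = (-0.2963,0.0000)
o4: d²=113 > ρ²=37 → inactive
F = F_att + ΣF_rep = (-3.5463,5.0000)
Δp = p'−p = (-0.3546,0.5000); α = Δx/Fx = (-383/1080) / (-383/108) = 1/10
check: Δy/Fy = (1/2) / (5) = 1/10 ✓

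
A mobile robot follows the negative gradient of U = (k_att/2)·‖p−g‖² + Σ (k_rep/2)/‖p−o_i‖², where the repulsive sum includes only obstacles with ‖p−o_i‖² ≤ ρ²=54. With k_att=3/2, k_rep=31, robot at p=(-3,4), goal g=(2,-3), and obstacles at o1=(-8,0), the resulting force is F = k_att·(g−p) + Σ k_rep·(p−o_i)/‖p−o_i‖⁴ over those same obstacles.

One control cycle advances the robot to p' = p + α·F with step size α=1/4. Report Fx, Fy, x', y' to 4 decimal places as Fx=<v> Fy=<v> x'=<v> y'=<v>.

Fx=7.5922 Fy=-10.4262 x'=-1.1019 y'=1.3934

F_att = 3/2·(g−p) = 3/2·(5,-7) = (7.5000,-10.5000)
o1: d²=41 ≤ ρ²=54; F_rep = 31·(5,4)/41² = (0.0922,0.0738)
F = F_att + ΣF_rep = (7.5922,-10.4262)
p' = p + 1/4·F = (-1.1019,1.3934)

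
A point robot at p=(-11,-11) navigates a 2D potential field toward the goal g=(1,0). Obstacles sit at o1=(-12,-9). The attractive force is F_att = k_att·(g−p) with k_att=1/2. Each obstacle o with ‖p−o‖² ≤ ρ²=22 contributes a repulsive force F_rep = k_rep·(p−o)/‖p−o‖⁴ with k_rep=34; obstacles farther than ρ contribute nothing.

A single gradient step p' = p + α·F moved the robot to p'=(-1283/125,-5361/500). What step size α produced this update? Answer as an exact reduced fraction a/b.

α = 1/10

F_att = 1/2·(g−p) = 1/2·(12,11) = (6.0000,5.5000)
o1: d²=5 ≤ ρ²=22; F_rep = 34·(1,-2)/5² = (1.3600,-2.7200)
F = F_att + ΣF_rep = (7.3600,2.7800)
Δp = p'−p = (0.7360,0.2780); α = Δx/Fx = (92/125) / (184/25) = 1/10
check: Δy/Fy = (139/500) / (139/50) = 1/10 ✓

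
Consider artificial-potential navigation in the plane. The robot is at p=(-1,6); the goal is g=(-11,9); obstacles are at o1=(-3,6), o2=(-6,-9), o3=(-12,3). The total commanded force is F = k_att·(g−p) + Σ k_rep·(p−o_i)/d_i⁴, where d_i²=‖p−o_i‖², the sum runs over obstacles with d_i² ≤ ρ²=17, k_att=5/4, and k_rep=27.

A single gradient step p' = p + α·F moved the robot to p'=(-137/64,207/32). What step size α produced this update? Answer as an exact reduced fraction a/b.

α = 1/8

F_att = 5/4·(g−p) = 5/4·(-10,3) = (-12.5000,3.7500)
o1: d²=4 ≤ ρ²=17; F_rep = 27·(2,0)/4² = (3.3750,0.0000)
o2: d²=250 > ρ²=17 → inactive
o3: d²=130 > ρ²=17 → inactive
F = F_att + ΣF_rep = (-9.1250,3.7500)
Δp = p'−p = (-1.1406,0.4688); α = Δx/Fx = (-73/64) / (-73/8) = 1/8
check: Δy/Fy = (15/32) / (15/4) = 1/8 ✓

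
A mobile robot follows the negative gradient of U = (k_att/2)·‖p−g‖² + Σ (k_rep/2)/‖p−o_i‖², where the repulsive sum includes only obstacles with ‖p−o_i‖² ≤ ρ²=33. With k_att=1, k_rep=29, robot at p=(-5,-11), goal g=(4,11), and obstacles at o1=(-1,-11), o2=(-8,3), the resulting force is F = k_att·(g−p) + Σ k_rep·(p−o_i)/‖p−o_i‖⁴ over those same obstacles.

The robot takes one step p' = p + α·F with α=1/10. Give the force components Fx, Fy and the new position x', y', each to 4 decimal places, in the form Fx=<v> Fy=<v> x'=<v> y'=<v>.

F_att = 1·(g−p) = 1·(9,22) = (9.0000,22.0000)
o1: d²=16 ≤ ρ²=33; F_rep = 29·(-4,0)/16² = (-0.4531,0.0000)
o2: d²=205 > ρ²=33 → inactive
F = F_att + ΣF_rep = (8.5469,22.0000)
p' = p + 1/10·F = (-4.1453,-8.8000)

Fx=8.5469 Fy=22.0000 x'=-4.1453 y'=-8.8000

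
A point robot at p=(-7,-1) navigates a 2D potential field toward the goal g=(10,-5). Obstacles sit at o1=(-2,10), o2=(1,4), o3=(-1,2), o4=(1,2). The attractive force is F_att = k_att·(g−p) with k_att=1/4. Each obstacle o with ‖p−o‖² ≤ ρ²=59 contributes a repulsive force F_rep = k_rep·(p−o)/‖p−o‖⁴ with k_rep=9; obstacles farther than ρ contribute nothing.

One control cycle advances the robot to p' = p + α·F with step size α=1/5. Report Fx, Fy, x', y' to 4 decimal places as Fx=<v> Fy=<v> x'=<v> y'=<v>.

Fx=4.2233 Fy=-1.0133 x'=-6.1553 y'=-1.2027

F_att = 1/4·(g−p) = 1/4·(17,-4) = (4.2500,-1.0000)
o1: d²=146 > ρ²=59 → inactive
o2: d²=89 > ρ²=59 → inactive
o3: d²=45 ≤ ρ²=59; F_rep = 9·(-6,-3)/45² = (-0.0267,-0.0133)
o4: d²=73 > ρ²=59 → inactive
F = F_att + ΣF_rep = (4.2233,-1.0133)
p' = p + 1/5·F = (-6.1553,-1.2027)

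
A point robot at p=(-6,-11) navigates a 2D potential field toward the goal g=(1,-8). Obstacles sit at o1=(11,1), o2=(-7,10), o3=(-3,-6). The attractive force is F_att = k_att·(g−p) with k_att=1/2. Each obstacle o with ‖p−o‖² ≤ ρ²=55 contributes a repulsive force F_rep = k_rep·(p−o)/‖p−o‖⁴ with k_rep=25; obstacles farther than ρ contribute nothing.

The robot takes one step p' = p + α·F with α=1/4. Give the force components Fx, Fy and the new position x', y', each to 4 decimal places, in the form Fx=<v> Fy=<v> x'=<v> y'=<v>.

F_att = 1/2·(g−p) = 1/2·(7,3) = (3.5000,1.5000)
o1: d²=433 > ρ²=55 → inactive
o2: d²=442 > ρ²=55 → inactive
o3: d²=34 ≤ ρ²=55; F_rep = 25·(-3,-5)/34² = (-0.0649,-0.1081)
F = F_att + ΣF_rep = (3.4351,1.3919)
p' = p + 1/4·F = (-5.1412,-10.6520)

Fx=3.4351 Fy=1.3919 x'=-5.1412 y'=-10.6520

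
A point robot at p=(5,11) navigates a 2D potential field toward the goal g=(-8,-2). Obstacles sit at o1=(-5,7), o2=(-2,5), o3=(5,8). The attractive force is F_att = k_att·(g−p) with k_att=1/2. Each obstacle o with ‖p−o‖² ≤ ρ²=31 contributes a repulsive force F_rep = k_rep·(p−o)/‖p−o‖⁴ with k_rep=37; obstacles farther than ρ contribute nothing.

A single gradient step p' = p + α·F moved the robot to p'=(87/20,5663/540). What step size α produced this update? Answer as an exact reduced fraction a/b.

F_att = 1/2·(g−p) = 1/2·(-13,-13) = (-6.5000,-6.5000)
o1: d²=116 > ρ²=31 → inactive
o2: d²=85 > ρ²=31 → inactive
o3: d²=9 ≤ ρ²=31; F_rep = 37·(0,3)/9² = (0.0000,1.3704)
F = F_att + ΣF_rep = (-6.5000,-5.1296)
Δp = p'−p = (-0.6500,-0.5130); α = Δx/Fx = (-13/20) / (-13/2) = 1/10
check: Δy/Fy = (-277/540) / (-277/54) = 1/10 ✓

α = 1/10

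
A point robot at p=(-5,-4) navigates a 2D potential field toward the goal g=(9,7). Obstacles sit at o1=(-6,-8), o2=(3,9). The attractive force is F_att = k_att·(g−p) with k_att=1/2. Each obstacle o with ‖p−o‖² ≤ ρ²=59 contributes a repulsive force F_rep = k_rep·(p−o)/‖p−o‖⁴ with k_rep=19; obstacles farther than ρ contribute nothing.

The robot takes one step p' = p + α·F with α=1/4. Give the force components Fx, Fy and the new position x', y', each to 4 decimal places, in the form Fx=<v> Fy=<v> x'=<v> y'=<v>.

Fx=7.0657 Fy=5.7630 x'=-3.2336 y'=-2.5593

F_att = 1/2·(g−p) = 1/2·(14,11) = (7.0000,5.5000)
o1: d²=17 ≤ ρ²=59; F_rep = 19·(1,4)/17² = (0.0657,0.2630)
o2: d²=233 > ρ²=59 → inactive
F = F_att + ΣF_rep = (7.0657,5.7630)
p' = p + 1/4·F = (-3.2336,-2.5593)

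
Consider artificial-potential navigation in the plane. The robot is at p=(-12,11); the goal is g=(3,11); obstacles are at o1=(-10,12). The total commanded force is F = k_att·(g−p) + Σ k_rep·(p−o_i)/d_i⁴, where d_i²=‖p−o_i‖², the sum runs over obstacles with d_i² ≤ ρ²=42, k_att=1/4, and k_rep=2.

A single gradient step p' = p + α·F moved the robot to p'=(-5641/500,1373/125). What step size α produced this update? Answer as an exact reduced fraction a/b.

F_att = 1/4·(g−p) = 1/4·(15,0) = (3.7500,0.0000)
o1: d²=5 ≤ ρ²=42; F_rep = 2·(-2,-1)/5² = (-0.1600,-0.0800)
F = F_att + ΣF_rep = (3.5900,-0.0800)
Δp = p'−p = (0.7180,-0.0160); α = Δx/Fx = (359/500) / (359/100) = 1/5
check: Δy/Fy = (-2/125) / (-2/25) = 1/5 ✓

α = 1/5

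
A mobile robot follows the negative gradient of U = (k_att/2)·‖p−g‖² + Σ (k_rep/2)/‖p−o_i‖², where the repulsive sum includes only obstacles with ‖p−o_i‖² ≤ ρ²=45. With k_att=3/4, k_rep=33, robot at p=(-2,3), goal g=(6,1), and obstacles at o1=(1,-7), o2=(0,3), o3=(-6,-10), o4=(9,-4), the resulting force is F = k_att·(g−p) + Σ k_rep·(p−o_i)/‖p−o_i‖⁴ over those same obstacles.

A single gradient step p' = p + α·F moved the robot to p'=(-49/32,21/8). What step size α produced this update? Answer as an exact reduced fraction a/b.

F_att = 3/4·(g−p) = 3/4·(8,-2) = (6.0000,-1.5000)
o1: d²=109 > ρ²=45 → inactive
o2: d²=4 ≤ ρ²=45; F_rep = 33·(-2,0)/4² = (-4.1250,0.0000)
o3: d²=185 > ρ²=45 → inactive
o4: d²=170 > ρ²=45 → inactive
F = F_att + ΣF_rep = (1.8750,-1.5000)
Δp = p'−p = (0.4688,-0.3750); α = Δx/Fx = (15/32) / (15/8) = 1/4
check: Δy/Fy = (-3/8) / (-3/2) = 1/4 ✓

α = 1/4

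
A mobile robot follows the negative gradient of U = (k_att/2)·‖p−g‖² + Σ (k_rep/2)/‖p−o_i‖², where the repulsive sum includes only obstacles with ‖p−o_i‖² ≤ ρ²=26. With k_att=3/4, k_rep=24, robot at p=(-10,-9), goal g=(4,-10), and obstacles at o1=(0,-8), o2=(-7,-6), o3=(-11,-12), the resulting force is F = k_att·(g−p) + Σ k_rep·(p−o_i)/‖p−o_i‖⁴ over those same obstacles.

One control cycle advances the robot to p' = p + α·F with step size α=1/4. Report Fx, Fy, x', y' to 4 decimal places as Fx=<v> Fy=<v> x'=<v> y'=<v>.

F_att = 3/4·(g−p) = 3/4·(14,-1) = (10.5000,-0.7500)
o1: d²=101 > ρ²=26 → inactive
o2: d²=18 ≤ ρ²=26; F_rep = 24·(-3,-3)/18² = (-0.2222,-0.2222)
o3: d²=10 ≤ ρ²=26; F_rep = 24·(1,3)/10² = (0.2400,0.7200)
F = F_att + ΣF_rep = (10.5178,-0.2522)
p' = p + 1/4·F = (-7.3706,-9.0631)

Fx=10.5178 Fy=-0.2522 x'=-7.3706 y'=-9.0631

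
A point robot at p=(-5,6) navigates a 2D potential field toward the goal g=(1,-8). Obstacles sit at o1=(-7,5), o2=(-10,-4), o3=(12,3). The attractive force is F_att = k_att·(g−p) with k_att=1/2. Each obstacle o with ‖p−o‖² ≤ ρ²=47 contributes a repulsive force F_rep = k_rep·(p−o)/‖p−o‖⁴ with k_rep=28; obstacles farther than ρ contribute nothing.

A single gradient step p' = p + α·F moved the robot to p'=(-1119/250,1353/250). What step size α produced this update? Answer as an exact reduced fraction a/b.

α = 1/10

F_att = 1/2·(g−p) = 1/2·(6,-14) = (3.0000,-7.0000)
o1: d²=5 ≤ ρ²=47; F_rep = 28·(2,1)/5² = (2.2400,1.1200)
o2: d²=125 > ρ²=47 → inactive
o3: d²=298 > ρ²=47 → inactive
F = F_att + ΣF_rep = (5.2400,-5.8800)
Δp = p'−p = (0.5240,-0.5880); α = Δx/Fx = (131/250) / (131/25) = 1/10
check: Δy/Fy = (-147/250) / (-147/25) = 1/10 ✓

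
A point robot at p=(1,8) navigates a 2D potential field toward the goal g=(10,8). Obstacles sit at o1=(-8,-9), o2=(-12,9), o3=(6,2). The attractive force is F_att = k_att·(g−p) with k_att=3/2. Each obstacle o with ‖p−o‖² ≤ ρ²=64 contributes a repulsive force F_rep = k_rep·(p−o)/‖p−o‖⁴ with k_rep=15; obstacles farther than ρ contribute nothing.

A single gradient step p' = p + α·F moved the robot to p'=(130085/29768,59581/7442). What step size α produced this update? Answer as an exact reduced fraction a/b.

α = 1/4

F_att = 3/2·(g−p) = 3/2·(9,0) = (13.5000,0.0000)
o1: d²=370 > ρ²=64 → inactive
o2: d²=170 > ρ²=64 → inactive
o3: d²=61 ≤ ρ²=64; F_rep = 15·(-5,6)/61² = (-0.0202,0.0242)
F = F_att + ΣF_rep = (13.4798,0.0242)
Δp = p'−p = (3.3700,0.0060); α = Δx/Fx = (100317/29768) / (100317/7442) = 1/4
check: Δy/Fy = (45/7442) / (90/3721) = 1/4 ✓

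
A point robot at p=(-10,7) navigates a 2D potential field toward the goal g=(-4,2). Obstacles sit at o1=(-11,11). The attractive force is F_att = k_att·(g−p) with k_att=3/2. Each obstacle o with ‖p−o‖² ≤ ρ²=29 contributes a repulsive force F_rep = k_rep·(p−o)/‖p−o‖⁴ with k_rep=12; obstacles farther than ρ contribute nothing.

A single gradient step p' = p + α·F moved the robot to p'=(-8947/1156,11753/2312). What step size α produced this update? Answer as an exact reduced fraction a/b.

α = 1/4

F_att = 3/2·(g−p) = 3/2·(6,-5) = (9.0000,-7.5000)
o1: d²=17 ≤ ρ²=29; F_rep = 12·(1,-4)/17² = (0.0415,-0.1661)
F = F_att + ΣF_rep = (9.0415,-7.6661)
Δp = p'−p = (2.2604,-1.9165); α = Δx/Fx = (2613/1156) / (2613/289) = 1/4
check: Δy/Fy = (-4431/2312) / (-4431/578) = 1/4 ✓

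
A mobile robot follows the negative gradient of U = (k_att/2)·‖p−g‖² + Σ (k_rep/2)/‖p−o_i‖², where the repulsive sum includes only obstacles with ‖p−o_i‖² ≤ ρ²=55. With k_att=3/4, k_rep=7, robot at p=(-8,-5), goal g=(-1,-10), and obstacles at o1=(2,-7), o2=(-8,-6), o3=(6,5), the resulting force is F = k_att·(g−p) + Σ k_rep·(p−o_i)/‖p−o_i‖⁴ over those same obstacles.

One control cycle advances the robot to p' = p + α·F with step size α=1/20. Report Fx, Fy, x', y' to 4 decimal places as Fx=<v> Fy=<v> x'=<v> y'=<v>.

Fx=5.2500 Fy=3.2500 x'=-7.7375 y'=-4.8375

F_att = 3/4·(g−p) = 3/4·(7,-5) = (5.2500,-3.7500)
o1: d²=104 > ρ²=55 → inactive
o2: d²=1 ≤ ρ²=55; F_rep = 7·(0,1)/1² = (0.0000,7.0000)
o3: d²=296 > ρ²=55 → inactive
F = F_att + ΣF_rep = (5.2500,3.2500)
p' = p + 1/20·F = (-7.7375,-4.8375)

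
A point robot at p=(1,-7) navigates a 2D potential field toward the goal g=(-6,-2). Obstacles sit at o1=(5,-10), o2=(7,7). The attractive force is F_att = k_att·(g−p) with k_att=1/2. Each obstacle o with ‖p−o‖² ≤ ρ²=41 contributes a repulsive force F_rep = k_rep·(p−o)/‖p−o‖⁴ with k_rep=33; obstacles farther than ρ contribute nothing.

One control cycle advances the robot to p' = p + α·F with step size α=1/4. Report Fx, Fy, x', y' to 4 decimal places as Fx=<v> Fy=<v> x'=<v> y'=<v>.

F_att = 1/2·(g−p) = 1/2·(-7,5) = (-3.5000,2.5000)
o1: d²=25 ≤ ρ²=41; F_rep = 33·(-4,3)/25² = (-0.2112,0.1584)
o2: d²=232 > ρ²=41 → inactive
F = F_att + ΣF_rep = (-3.7112,2.6584)
p' = p + 1/4·F = (0.0722,-6.3354)

Fx=-3.7112 Fy=2.6584 x'=0.0722 y'=-6.3354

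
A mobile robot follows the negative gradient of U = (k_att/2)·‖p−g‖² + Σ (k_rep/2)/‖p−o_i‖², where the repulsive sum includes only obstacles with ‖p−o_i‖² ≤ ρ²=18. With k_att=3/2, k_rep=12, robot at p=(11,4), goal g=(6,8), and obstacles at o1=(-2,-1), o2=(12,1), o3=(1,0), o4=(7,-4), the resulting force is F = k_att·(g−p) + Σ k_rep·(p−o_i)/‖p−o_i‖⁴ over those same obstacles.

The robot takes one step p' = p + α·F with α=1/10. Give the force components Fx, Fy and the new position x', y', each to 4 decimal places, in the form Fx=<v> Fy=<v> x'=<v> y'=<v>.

F_att = 3/2·(g−p) = 3/2·(-5,4) = (-7.5000,6.0000)
o1: d²=194 > ρ²=18 → inactive
o2: d²=10 ≤ ρ²=18; F_rep = 12·(-1,3)/10² = (-0.1200,0.3600)
o3: d²=116 > ρ²=18 → inactive
o4: d²=80 > ρ²=18 → inactive
F = F_att + ΣF_rep = (-7.6200,6.3600)
p' = p + 1/10·F = (10.2380,4.6360)

Fx=-7.6200 Fy=6.3600 x'=10.2380 y'=4.6360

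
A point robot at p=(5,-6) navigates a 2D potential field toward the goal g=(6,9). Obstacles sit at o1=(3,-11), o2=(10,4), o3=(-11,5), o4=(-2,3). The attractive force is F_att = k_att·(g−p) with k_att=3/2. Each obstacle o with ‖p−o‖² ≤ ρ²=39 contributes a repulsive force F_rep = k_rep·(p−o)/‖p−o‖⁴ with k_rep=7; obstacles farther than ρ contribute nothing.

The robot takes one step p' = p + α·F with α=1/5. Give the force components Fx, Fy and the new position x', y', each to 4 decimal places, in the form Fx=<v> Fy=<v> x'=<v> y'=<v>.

Fx=1.5166 Fy=22.5416 x'=5.3033 y'=-1.4917

F_att = 3/2·(g−p) = 3/2·(1,15) = (1.5000,22.5000)
o1: d²=29 ≤ ρ²=39; F_rep = 7·(2,5)/29² = (0.0166,0.0416)
o2: d²=125 > ρ²=39 → inactive
o3: d²=377 > ρ²=39 → inactive
o4: d²=130 > ρ²=39 → inactive
F = F_att + ΣF_rep = (1.5166,22.5416)
p' = p + 1/5·F = (5.3033,-1.4917)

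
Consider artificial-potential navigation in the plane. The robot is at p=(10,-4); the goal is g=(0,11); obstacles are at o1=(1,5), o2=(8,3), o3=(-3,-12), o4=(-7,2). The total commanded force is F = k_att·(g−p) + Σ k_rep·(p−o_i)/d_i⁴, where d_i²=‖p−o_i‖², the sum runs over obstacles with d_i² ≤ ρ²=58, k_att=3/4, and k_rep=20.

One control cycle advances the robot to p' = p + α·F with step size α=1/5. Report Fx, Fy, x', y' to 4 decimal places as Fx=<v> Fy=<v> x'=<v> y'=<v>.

F_att = 3/4·(g−p) = 3/4·(-10,15) = (-7.5000,11.2500)
o1: d²=162 > ρ²=58 → inactive
o2: d²=53 ≤ ρ²=58; F_rep = 20·(2,-7)/53² = (0.0142,-0.0498)
o3: d²=233 > ρ²=58 → inactive
o4: d²=325 > ρ²=58 → inactive
F = F_att + ΣF_rep = (-7.4858,11.2002)
p' = p + 1/5·F = (8.5028,-1.7600)

Fx=-7.4858 Fy=11.2002 x'=8.5028 y'=-1.7600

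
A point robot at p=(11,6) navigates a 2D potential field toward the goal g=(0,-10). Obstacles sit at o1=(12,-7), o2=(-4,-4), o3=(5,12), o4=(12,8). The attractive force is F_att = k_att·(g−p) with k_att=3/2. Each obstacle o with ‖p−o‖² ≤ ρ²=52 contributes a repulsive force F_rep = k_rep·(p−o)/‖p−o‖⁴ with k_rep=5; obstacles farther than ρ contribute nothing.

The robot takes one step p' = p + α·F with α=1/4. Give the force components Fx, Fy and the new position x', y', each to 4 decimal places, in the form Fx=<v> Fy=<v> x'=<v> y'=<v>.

F_att = 3/2·(g−p) = 3/2·(-11,-16) = (-16.5000,-24.0000)
o1: d²=170 > ρ²=52 → inactive
o2: d²=325 > ρ²=52 → inactive
o3: d²=72 > ρ²=52 → inactive
o4: d²=5 ≤ ρ²=52; F_rep = 5·(-1,-2)/5² = (-0.2000,-0.4000)
F = F_att + ΣF_rep = (-16.7000,-24.4000)
p' = p + 1/4·F = (6.8250,-0.1000)

Fx=-16.7000 Fy=-24.4000 x'=6.8250 y'=-0.1000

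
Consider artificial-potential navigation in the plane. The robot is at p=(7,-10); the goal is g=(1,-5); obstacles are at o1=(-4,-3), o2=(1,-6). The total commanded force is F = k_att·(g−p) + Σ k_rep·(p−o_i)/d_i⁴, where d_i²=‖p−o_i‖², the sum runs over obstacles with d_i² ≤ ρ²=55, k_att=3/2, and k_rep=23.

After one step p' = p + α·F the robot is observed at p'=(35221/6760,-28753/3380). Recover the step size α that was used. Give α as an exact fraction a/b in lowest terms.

α = 1/5

F_att = 3/2·(g−p) = 3/2·(-6,5) = (-9.0000,7.5000)
o1: d²=170 > ρ²=55 → inactive
o2: d²=52 ≤ ρ²=55; F_rep = 23·(6,-4)/52² = (0.0510,-0.0340)
F = F_att + ΣF_rep = (-8.9490,7.4660)
Δp = p'−p = (-1.7898,1.4932); α = Δx/Fx = (-12099/6760) / (-12099/1352) = 1/5
check: Δy/Fy = (5047/3380) / (5047/676) = 1/5 ✓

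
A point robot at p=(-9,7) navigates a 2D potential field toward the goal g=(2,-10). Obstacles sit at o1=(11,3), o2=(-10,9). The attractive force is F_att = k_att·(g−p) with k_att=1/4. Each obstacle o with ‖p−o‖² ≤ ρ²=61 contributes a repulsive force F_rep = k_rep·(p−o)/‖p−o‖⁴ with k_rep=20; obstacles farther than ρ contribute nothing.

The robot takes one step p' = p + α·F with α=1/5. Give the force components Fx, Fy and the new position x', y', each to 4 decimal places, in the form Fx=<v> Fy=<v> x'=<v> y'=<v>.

Fx=3.5500 Fy=-5.8500 x'=-8.2900 y'=5.8300

F_att = 1/4·(g−p) = 1/4·(11,-17) = (2.7500,-4.2500)
o1: d²=416 > ρ²=61 → inactive
o2: d²=5 ≤ ρ²=61; F_rep = 20·(1,-2)/5² = (0.8000,-1.6000)
F = F_att + ΣF_rep = (3.5500,-5.8500)
p' = p + 1/5·F = (-8.2900,5.8300)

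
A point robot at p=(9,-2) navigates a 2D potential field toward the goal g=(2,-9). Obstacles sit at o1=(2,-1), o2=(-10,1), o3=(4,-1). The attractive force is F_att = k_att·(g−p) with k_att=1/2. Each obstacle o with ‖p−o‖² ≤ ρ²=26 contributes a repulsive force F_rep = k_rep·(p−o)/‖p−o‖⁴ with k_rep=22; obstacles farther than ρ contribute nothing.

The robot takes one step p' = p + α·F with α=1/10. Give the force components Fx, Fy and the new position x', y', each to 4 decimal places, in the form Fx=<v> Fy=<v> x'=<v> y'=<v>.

F_att = 1/2·(g−p) = 1/2·(-7,-7) = (-3.5000,-3.5000)
o1: d²=50 > ρ²=26 → inactive
o2: d²=370 > ρ²=26 → inactive
o3: d²=26 ≤ ρ²=26; F_rep = 22·(5,-1)/26² = (0.1627,-0.0325)
F = F_att + ΣF_rep = (-3.3373,-3.5325)
p' = p + 1/10·F = (8.6663,-2.3533)

Fx=-3.3373 Fy=-3.5325 x'=8.6663 y'=-2.3533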